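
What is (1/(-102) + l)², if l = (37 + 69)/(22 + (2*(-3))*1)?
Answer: 7284601/166464 ≈ 43.761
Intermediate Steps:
l = 53/8 (l = 106/(22 - 6*1) = 106/(22 - 6) = 106/16 = 106*(1/16) = 53/8 ≈ 6.6250)
(1/(-102) + l)² = (1/(-102) + 53/8)² = (-1/102 + 53/8)² = (2699/408)² = 7284601/166464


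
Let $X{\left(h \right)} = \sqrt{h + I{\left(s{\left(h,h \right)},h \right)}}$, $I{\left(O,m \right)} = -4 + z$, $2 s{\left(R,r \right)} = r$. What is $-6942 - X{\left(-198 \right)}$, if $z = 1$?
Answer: $-6942 - i \sqrt{201} \approx -6942.0 - 14.177 i$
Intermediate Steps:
$s{\left(R,r \right)} = \frac{r}{2}$
$I{\left(O,m \right)} = -3$ ($I{\left(O,m \right)} = -4 + 1 = -3$)
$X{\left(h \right)} = \sqrt{-3 + h}$ ($X{\left(h \right)} = \sqrt{h - 3} = \sqrt{-3 + h}$)
$-6942 - X{\left(-198 \right)} = -6942 - \sqrt{-3 - 198} = -6942 - \sqrt{-201} = -6942 - i \sqrt{201}$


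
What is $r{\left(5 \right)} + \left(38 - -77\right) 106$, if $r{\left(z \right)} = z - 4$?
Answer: $12191$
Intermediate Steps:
$r{\left(z \right)} = -4 + z$
$r{\left(5 \right)} + \left(38 - -77\right) 106 = \left(-4 + 5\right) + \left(38 - -77\right) 106 = 1 + \left(38 + 77\right) 106 = 1 + 115 \cdot 106 = 1 + 12190 = 12191$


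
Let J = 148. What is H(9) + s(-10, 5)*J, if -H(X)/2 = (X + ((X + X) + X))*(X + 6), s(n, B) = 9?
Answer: 252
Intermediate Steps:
H(X) = -8*X*(6 + X) (H(X) = -2*(X + ((X + X) + X))*(X + 6) = -2*(X + (2*X + X))*(6 + X) = -2*(X + 3*X)*(6 + X) = -2*4*X*(6 + X) = -8*X*(6 + X))
H(9) + s(-10, 5)*J = -8*9*(6 + 9) + 9*148 = -8*9*15 + 1332 = -1080 + 1332 = 252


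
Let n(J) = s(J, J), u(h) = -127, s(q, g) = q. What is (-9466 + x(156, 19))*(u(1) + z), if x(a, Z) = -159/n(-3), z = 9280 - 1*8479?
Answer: -6344362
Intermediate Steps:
n(J) = J
z = 801 (z = 9280 - 8479 = 801)
x(a, Z) = 53 (x(a, Z) = -159/(-3) = -159*(-1/3) = 53)
(-9466 + x(156, 19))*(u(1) + z) = (-9466 + 53)*(-127 + 801) = -9413*674 = -6344362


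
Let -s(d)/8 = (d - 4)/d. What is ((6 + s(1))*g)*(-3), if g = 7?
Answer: -630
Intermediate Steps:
s(d) = -8*(-4 + d)/d (s(d) = -8*(d - 4)/d = -8*(-4 + d)/d)
((6 + s(1))*g)*(-3) = ((6 + (-8 + 32/1))*7)*(-3) = ((6 + (-8 + 32*1))*7)*(-3) = ((6 + (-8 + 32))*7)*(-3) = ((6 + 24)*7)*(-3) = (30*7)*(-3) = 210*(-3) = -630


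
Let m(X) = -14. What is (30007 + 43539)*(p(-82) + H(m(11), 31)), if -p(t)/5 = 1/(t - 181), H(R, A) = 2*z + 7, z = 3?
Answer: 251821504/263 ≈ 9.5750e+5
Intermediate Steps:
H(R, A) = 13 (H(R, A) = 2*3 + 7 = 6 + 7 = 13)
p(t) = -5/(-181 + t) (p(t) = -5/(t - 181) = -5/(-181 + t))
(30007 + 43539)*(p(-82) + H(m(11), 31)) = (30007 + 43539)*(-5/(-181 - 82) + 13) = 73546*(-5/(-263) + 13) = 73546*(-5*(-1/263) + 13) = 73546*(5/263 + 13) = 73546*(3424/263) = 251821504/263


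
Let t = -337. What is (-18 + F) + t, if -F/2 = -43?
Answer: -269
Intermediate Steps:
F = 86 (F = -2*(-43) = 86)
(-18 + F) + t = (-18 + 86) - 337 = 68 - 337 = -269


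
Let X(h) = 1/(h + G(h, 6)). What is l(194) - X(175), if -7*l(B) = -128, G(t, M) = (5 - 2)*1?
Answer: 22777/1246 ≈ 18.280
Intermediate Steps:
G(t, M) = 3 (G(t, M) = 3*1 = 3)
l(B) = 128/7 (l(B) = -⅐*(-128) = 128/7)
X(h) = 1/(3 + h) (X(h) = 1/(h + 3) = 1/(3 + h))
l(194) - X(175) = 128/7 - 1/(3 + 175) = 128/7 - 1/178 = 22777/1246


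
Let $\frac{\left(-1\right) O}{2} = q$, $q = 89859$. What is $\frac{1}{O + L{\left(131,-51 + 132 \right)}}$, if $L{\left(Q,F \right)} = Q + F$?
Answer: $- \frac{1}{179506} \approx -5.5708 \cdot 10^{-6}$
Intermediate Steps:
$L{\left(Q,F \right)} = F + Q$
$O = -179718$ ($O = \left(-2\right) 89859 = -179718$)
$\frac{1}{O + L{\left(131,-51 + 132 \right)}} = \frac{1}{-179718 + \left(\left(-51 + 132\right) + 131\right)} = \frac{1}{-179718 + \left(81 + 131\right)} = \frac{1}{-179718 + 212} = \frac{1}{-179506} = - \frac{1}{179506}$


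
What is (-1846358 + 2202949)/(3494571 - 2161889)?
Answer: 356591/1332682 ≈ 0.26757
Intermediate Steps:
(-1846358 + 2202949)/(3494571 - 2161889) = 356591/1332682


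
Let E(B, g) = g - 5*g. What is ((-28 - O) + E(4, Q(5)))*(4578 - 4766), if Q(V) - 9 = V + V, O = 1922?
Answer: 380888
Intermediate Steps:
Q(V) = 9 + 2*V (Q(V) = 9 + (V + V) = 9 + 2*V)
E(B, g) = -4*g
((-28 - O) + E(4, Q(5)))*(4578 - 4766) = ((-28 - 1*1922) - 4*(9 + 2*5))*(4578 - 4766) = ((-28 - 1922) - 4*(9 + 10))*(-188) = (-1950 - 4*19)*(-188) = (-1950 - 76)*(-188) = -2026*(-188) = 380888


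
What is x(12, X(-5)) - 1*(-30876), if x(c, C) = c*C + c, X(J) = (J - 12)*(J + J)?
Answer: 32928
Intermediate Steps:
X(J) = 2*J*(-12 + J) (X(J) = (-12 + J)*(2*J) = 2*J*(-12 + J))
x(c, C) = c + C*c (x(c, C) = C*c + c = c + C*c)
x(12, X(-5)) - 1*(-30876) = 12*(1 + 2*(-5)*(-12 - 5)) - 1*(-30876) = 12*(1 + 2*(-5)*(-17)) + 30876 = 12*(1 + 170) + 30876 = 12*171 + 30876 = 2052 + 30876 = 32928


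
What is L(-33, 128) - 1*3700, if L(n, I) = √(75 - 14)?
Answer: -3700 + √61 ≈ -3692.2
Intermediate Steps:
L(n, I) = √61
L(-33, 128) - 1*3700 = √61 - 1*3700 = √61 - 3700 = -3700 + √61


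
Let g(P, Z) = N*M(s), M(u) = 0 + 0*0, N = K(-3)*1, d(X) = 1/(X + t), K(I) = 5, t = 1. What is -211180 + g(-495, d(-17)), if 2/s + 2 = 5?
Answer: -211180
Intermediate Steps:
s = 2/3 (s = 2/(-2 + 5) = 2/3 ≈ 0.66667)
d(X) = 1/(1 + X) (d(X) = 1/(X + 1) = 1/(1 + X))
N = 5 (N = 5*1 = 5)
M(u) = 0 (M(u) = 0 + 0 = 0)
g(P, Z) = 0 (g(P, Z) = 5*0 = 0)
-211180 + g(-495, d(-17)) = -211180 + 0 = -211180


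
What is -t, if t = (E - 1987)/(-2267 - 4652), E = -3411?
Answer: -5398/6919 ≈ -0.78017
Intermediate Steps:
t = 5398/6919 (t = (-3411 - 1987)/(-2267 - 4652) = -5398/(-6919) = -5398*(-1/6919) = 5398/6919 ≈ 0.78017)
-t = -1*5398/6919 = -5398/6919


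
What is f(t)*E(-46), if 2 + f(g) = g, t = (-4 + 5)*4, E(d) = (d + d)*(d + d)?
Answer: 16928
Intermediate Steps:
E(d) = 4*d² (E(d) = (2*d)*(2*d) = 4*d²)
t = 4 (t = 1*4 = 4)
f(g) = -2 + g
f(t)*E(-46) = (-2 + 4)*(4*(-46)²) = 2*(4*2116) = 2*8464 = 16928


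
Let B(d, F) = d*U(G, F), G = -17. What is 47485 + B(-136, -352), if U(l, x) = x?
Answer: 95357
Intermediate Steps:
B(d, F) = F*d (B(d, F) = d*F = F*d)
47485 + B(-136, -352) = 47485 - 352*(-136) = 47485 + 47872 = 95357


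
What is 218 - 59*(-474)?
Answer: 28184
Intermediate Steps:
218 - 59*(-474) = 218 + 27966 = 28184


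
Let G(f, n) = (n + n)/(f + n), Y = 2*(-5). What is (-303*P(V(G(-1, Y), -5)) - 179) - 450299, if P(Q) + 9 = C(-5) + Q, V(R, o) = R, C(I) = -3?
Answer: -4921322/11 ≈ -4.4739e+5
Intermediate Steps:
Y = -10
G(f, n) = 2*n/(f + n) (G(f, n) = (2*n)/(f + n) = 2*n/(f + n))
P(Q) = -12 + Q (P(Q) = -9 + (-3 + Q) = -12 + Q)
(-303*P(V(G(-1, Y), -5)) - 179) - 450299 = (-303*(-12 + 2*(-10)/(-1 - 10)) - 179) - 450299 = (-303*(-12 + 2*(-10)/(-11)) - 179) - 450299 = (-303*(-12 + 2*(-10)*(-1/11)) - 179) - 450299 = (-303*(-12 + 20/11) - 179) - 450299 = (-303*(-112/11) - 179) - 450299 = (33936/11 - 179) - 450299 = 31967/11 - 450299 = -4921322/11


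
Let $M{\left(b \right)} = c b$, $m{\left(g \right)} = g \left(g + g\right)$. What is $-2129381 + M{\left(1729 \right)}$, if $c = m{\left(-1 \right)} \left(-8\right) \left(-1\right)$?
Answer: $-2101717$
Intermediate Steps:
$m{\left(g \right)} = 2 g^{2}$ ($m{\left(g \right)} = g 2 g = 2 g^{2}$)
$c = 16$ ($c = 2 \left(-1\right)^{2} \left(-8\right) \left(-1\right) = 2 \cdot 1 \left(-8\right) \left(-1\right) = 2 \left(-8\right) \left(-1\right) = \left(-16\right) \left(-1\right) = 16$)
$M{\left(b \right)} = 16 b$
$-2129381 + M{\left(1729 \right)} = -2129381 + 16 \cdot 1729 = -2129381 + 27664 = -2101717$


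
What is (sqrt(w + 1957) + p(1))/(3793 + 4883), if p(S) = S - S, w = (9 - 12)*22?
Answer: sqrt(1891)/8676 ≈ 0.0050122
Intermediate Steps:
w = -66 (w = -3*22 = -66)
p(S) = 0
(sqrt(w + 1957) + p(1))/(3793 + 4883) = (sqrt(-66 + 1957) + 0)/(3793 + 4883) = (sqrt(1891) + 0)/8676 = sqrt(1891)*(1/8676) = sqrt(1891)/8676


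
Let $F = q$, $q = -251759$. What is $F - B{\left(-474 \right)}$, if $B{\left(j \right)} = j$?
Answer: $-251285$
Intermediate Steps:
$F = -251759$
$F - B{\left(-474 \right)} = -251759 - -474 = -251759 + 474 = -251285$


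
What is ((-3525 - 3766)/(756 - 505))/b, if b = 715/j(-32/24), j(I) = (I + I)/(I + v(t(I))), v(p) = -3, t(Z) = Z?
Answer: -58328/2333045 ≈ -0.025001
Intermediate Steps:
j(I) = 2*I/(-3 + I) (j(I) = (I + I)/(I - 3) = (2*I)/(-3 + I) = 2*I/(-3 + I))
b = 9295/8 (b = 715/((2*(-32/24)/(-3 - 32/24))) = 715/((2*(-32*1/24)/(-3 - 32*1/24))) = 715/((2*(-4/3)/(-3 - 4/3))) = 715/((2*(-4/3)/(-13/3))) = 715/((2*(-4/3)*(-3/13))) = 715/(8/13) = 715*(13/8) = 9295/8 ≈ 1161.9)
((-3525 - 3766)/(756 - 505))/b = ((-3525 - 3766)/(756 - 505))/(9295/8) = -7291/251*(8/9295) = -7291*1/251*(8/9295) = -7291/251*8/9295 = -58328/2333045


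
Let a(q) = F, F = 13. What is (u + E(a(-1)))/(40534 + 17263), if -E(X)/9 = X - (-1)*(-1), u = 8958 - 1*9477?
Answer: -627/57797 ≈ -0.010848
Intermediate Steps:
u = -519 (u = 8958 - 9477 = -519)
a(q) = 13
E(X) = 9 - 9*X (E(X) = -9*(X - (-1)*(-1)) = -9*(X - 1*1) = -9*(X - 1) = -9*(-1 + X) = 9 - 9*X)
(u + E(a(-1)))/(40534 + 17263) = (-519 + (9 - 9*13))/(40534 + 17263) = (-519 + (9 - 117))/57797 = (-519 - 108)*(1/57797) = -627*1/57797 = -627/57797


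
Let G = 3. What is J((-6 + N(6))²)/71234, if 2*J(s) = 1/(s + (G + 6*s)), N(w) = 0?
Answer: 1/36329340 ≈ 2.7526e-8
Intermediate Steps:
J(s) = 1/(2*(3 + 7*s)) (J(s) = 1/(2*(s + (3 + 6*s))) = 1/(2*(3 + 7*s)))
J((-6 + N(6))²)/71234 = (1/(2*(3 + 7*(-6 + 0)²)))/71234 = (1/(2*(3 + 7*(-6)²)))*(1/71234) = (1/(2*(3 + 7*36)))*(1/71234) = (1/(2*(3 + 252)))*(1/71234) = ((½)/255)*(1/71234) = ((½)*(1/255))*(1/71234) = (1/510)*(1/71234) = 1/36329340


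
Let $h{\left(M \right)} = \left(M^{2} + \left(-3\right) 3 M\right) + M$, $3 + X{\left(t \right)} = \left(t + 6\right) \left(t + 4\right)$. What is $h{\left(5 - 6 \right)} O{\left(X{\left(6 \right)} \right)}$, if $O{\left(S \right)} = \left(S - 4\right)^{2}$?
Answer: $114921$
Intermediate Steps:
$X{\left(t \right)} = -3 + \left(4 + t\right) \left(6 + t\right)$ ($X{\left(t \right)} = -3 + \left(t + 6\right) \left(t + 4\right) = -3 + \left(6 + t\right) \left(4 + t\right) = -3 + \left(4 + t\right) \left(6 + t\right)$)
$O{\left(S \right)} = \left(-4 + S\right)^{2}$
$h{\left(M \right)} = M^{2} - 8 M$ ($h{\left(M \right)} = \left(M^{2} - 9 M\right) + M = M^{2} - 8 M$)
$h{\left(5 - 6 \right)} O{\left(X{\left(6 \right)} \right)} = \left(5 - 6\right) \left(-8 + \left(5 - 6\right)\right) \left(-4 + \left(21 + 6^{2} + 10 \cdot 6\right)\right)^{2} = \left(5 - 6\right) \left(-8 + \left(5 - 6\right)\right) \left(-4 + \left(21 + 36 + 60\right)\right)^{2} = - (-8 - 1) \left(-4 + 117\right)^{2} = \left(-1\right) \left(-9\right) 113^{2} = 9 \cdot 12769 = 114921$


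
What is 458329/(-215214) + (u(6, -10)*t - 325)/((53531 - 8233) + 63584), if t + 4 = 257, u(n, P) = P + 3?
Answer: -8392477787/3905488458 ≈ -2.1489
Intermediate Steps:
u(n, P) = 3 + P
t = 253 (t = -4 + 257 = 253)
458329/(-215214) + (u(6, -10)*t - 325)/((53531 - 8233) + 63584) = 458329/(-215214) + ((3 - 10)*253 - 325)/((53531 - 8233) + 63584) = 458329*(-1/215214) + (-7*253 - 325)/(45298 + 63584) = -458329/215214 + (-1771 - 325)/108882 = -458329/215214 - 2096*1/108882 = -458329/215214 - 1048/54441 = -8392477787/3905488458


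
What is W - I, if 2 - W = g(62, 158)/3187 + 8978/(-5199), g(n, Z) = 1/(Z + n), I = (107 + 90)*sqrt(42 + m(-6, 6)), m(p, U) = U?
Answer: 13585283441/3645226860 - 788*sqrt(3) ≈ -1361.1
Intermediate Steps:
I = 788*sqrt(3) (I = (107 + 90)*sqrt(42 + 6) = 197*sqrt(48) = 197*(4*sqrt(3)) = 788*sqrt(3) ≈ 1364.9)
W = 13585283441/3645226860 (W = 2 - (1/((158 + 62)*3187) + 8978/(-5199)) = 2 - ((1/3187)/220 + 8978*(-1/5199)) = 2 - ((1/220)*(1/3187) - 8978/5199) = 2 - (1/701140 - 8978/5199) = 2 - 1*(-6294829721/3645226860) = 2 + 6294829721/3645226860 = 13585283441/3645226860 ≈ 3.7269)
W - I = 13585283441/3645226860 - 788*sqrt(3)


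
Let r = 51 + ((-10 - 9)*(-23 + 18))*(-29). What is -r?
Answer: 2704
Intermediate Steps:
r = -2704 (r = 51 - 19*(-5)*(-29) = 51 + 95*(-29) = 51 - 2755 = -2704)
-r = -1*(-2704) = 2704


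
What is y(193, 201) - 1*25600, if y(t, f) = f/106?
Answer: -2713399/106 ≈ -25598.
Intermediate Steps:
y(t, f) = f/106 (y(t, f) = f*(1/106) = f/106)
y(193, 201) - 1*25600 = (1/106)*201 - 1*25600 = 201/106 - 25600 = -2713399/106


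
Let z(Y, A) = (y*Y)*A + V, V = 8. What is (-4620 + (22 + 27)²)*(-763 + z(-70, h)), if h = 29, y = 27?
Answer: 123298735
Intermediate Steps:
z(Y, A) = 8 + 27*A*Y (z(Y, A) = (27*Y)*A + 8 = 27*A*Y + 8 = 8 + 27*A*Y)
(-4620 + (22 + 27)²)*(-763 + z(-70, h)) = (-4620 + (22 + 27)²)*(-763 + (8 + 27*29*(-70))) = (-4620 + 49²)*(-763 + (8 - 54810)) = (-4620 + 2401)*(-763 - 54802) = -2219*(-55565) = 123298735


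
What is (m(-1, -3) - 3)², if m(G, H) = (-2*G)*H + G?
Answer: 100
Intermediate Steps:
m(G, H) = G - 2*G*H (m(G, H) = -2*G*H + G = G - 2*G*H)
(m(-1, -3) - 3)² = (-(1 - 2*(-3)) - 3)² = (-(1 + 6) - 3)² = (-1*7 - 3)² = (-7 - 3)² = (-10)² = 100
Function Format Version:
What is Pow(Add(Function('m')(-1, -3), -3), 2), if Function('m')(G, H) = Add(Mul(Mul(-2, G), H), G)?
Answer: 100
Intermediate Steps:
Function('m')(G, H) = Add(G, Mul(-2, G, H)) (Function('m')(G, H) = Add(Mul(-2, G, H), G) = Add(G, Mul(-2, G, H)))
Pow(Add(Function('m')(-1, -3), -3), 2) = Pow(Add(Mul(-1, Add(1, Mul(-2, -3))), -3), 2) = Pow(Add(Mul(-1, Add(1, 6)), -3), 2) = Pow(Add(Mul(-1, 7), -3), 2) = Pow(Add(-7, -3), 2) = Pow(-10, 2) = 100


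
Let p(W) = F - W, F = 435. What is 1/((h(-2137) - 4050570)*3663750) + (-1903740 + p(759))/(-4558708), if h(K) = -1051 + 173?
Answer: 7065739978240620323/16916787127286970000 ≈ 0.41768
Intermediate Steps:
h(K) = -878
p(W) = 435 - W
1/((h(-2137) - 4050570)*3663750) + (-1903740 + p(759))/(-4558708) = 1/(-878 - 4050570*3663750) + (-1903740 + (435 - 1*759))/(-4558708) = (1/3663750)/(-4051448) + (-1903740 + (435 - 759))*(-1/4558708) = -1/4051448*1/3663750 + (-1903740 - 324)*(-1/4558708) = -1/14843492610000 - 1904064*(-1/4558708) = -1/14843492610000 + 476016/1139677 = 7065739978240620323/16916787127286970000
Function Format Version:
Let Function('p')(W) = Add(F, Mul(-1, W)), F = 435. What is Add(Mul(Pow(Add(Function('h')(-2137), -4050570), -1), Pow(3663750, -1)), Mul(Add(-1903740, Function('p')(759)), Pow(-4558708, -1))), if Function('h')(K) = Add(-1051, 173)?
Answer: Rational(7065739978240620323, 16916787127286970000) ≈ 0.41768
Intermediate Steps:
Function('h')(K) = -878
Function('p')(W) = Add(435, Mul(-1, W))
Add(Mul(Pow(Add(Function('h')(-2137), -4050570), -1), Pow(3663750, -1)), Mul(Add(-1903740, Function('p')(759)), Pow(-4558708, -1))) = Add(Mul(Pow(Add(-878, -4050570), -1), Pow(3663750, -1)), Mul(Add(-1903740, Add(435, Mul(-1, 759))), Pow(-4558708, -1))) = Add(Mul(Pow(-4051448, -1), Rational(1, 3663750)), Mul(Add(-1903740, Add(435, -759)), Rational(-1, 4558708))) = Add(Mul(Rational(-1, 4051448), Rational(1, 3663750)), Mul(Add(-1903740, -324), Rational(-1, 4558708))) = Add(Rational(-1, 14843492610000), Mul(-1904064, Rational(-1, 4558708))) = Add(Rational(-1, 14843492610000), Rational(476016, 1139677)) = Rational(7065739978240620323, 16916787127286970000)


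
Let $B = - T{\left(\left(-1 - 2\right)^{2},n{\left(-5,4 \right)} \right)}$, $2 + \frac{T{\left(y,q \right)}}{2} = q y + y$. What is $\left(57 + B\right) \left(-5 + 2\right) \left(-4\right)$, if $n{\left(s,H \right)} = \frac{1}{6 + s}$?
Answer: $300$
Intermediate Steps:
$T{\left(y,q \right)} = -4 + 2 y + 2 q y$ ($T{\left(y,q \right)} = -4 + 2 \left(q y + y\right) = -4 + 2 \left(y + q y\right) = -4 + \left(2 y + 2 q y\right) = -4 + 2 y + 2 q y$)
$B = -32$ ($B = - (-4 + 2 \left(-1 - 2\right)^{2} + \frac{2 \left(-1 - 2\right)^{2}}{6 - 5}) = - (-4 + 2 \left(-3\right)^{2} + \frac{2 \left(-3\right)^{2}}{1}) = - (-4 + 2 \cdot 9 + 2 \cdot 1 \cdot 9) = - (-4 + 18 + 18) = \left(-1\right) 32 = -32$)
$\left(57 + B\right) \left(-5 + 2\right) \left(-4\right) = \left(57 - 32\right) \left(-5 + 2\right) \left(-4\right) = 25 \left(\left(-3\right) \left(-4\right)\right) = 25 \cdot 12 = 300$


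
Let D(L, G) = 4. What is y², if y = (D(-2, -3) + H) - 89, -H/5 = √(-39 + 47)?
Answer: 7425 + 1700*√2 ≈ 9829.2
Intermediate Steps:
H = -10*√2 (H = -5*√(-39 + 47) = -10*√2 ≈ -14.142)
y = -85 - 10*√2 (y = (4 - 10*√2) - 89 = -85 - 10*√2 ≈ -99.142)
y² = (-85 - 10*√2)²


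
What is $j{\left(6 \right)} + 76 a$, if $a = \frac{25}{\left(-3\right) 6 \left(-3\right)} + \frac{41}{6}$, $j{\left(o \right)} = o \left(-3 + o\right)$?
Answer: $\frac{15458}{27} \approx 572.52$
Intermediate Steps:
$a = \frac{197}{27}$ ($a = \frac{25}{\left(-18\right) \left(-3\right)} + 41 \cdot \frac{1}{6} = \frac{25}{54} + \frac{41}{6} = \frac{197}{27} \approx 7.2963$)
$j{\left(6 \right)} + 76 a = 6 \left(-3 + 6\right) + 76 \cdot \frac{197}{27} = 6 \cdot 3 + \frac{14972}{27} = 18 + \frac{14972}{27} = \frac{15458}{27}$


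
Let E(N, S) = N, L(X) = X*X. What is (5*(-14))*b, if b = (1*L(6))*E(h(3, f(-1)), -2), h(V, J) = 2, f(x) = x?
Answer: -5040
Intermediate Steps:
L(X) = X²
b = 72 (b = (1*6²)*2 = (1*36)*2 = 36*2 = 72)
(5*(-14))*b = (5*(-14))*72 = -70*72 = -5040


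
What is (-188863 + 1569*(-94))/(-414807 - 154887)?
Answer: 336349/569694 ≈ 0.59040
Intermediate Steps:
(-188863 + 1569*(-94))/(-414807 - 154887) = (-188863 - 147486)/(-569694) = -336349*(-1/569694) = 336349/569694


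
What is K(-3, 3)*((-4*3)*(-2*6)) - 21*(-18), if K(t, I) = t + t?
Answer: -486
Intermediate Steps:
K(t, I) = 2*t
K(-3, 3)*((-4*3)*(-2*6)) - 21*(-18) = (2*(-3))*((-4*3)*(-2*6)) - 21*(-18) = -(-72)*(-12) + 378 = -6*144 + 378 = -864 + 378 = -486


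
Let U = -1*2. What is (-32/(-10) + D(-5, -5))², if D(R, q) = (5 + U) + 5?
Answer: 3136/25 ≈ 125.44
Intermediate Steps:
U = -2
D(R, q) = 8 (D(R, q) = (5 - 2) + 5 = 3 + 5 = 8)
(-32/(-10) + D(-5, -5))² = (-32/(-10) + 8)² = (-32*(-⅒) + 8)² = (16/5 + 8)² = (56/5)² = 3136/25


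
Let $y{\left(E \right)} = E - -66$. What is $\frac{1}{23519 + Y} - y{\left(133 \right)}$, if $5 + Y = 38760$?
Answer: $- \frac{12392525}{62274} \approx -199.0$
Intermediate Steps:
$Y = 38755$ ($Y = -5 + 38760 = 38755$)
$y{\left(E \right)} = 66 + E$ ($y{\left(E \right)} = E + 66 = 66 + E$)
$\frac{1}{23519 + Y} - y{\left(133 \right)} = \frac{1}{23519 + 38755} - \left(66 + 133\right) = \frac{1}{62274} - 199 = - \frac{12392525}{62274}$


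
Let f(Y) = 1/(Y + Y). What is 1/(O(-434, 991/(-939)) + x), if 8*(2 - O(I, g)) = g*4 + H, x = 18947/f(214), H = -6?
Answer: 3756/30458603207 ≈ 1.2331e-7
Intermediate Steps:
f(Y) = 1/(2*Y)
x = 8109316 (x = 18947/(((½)/214)) = 18947/(((½)*(1/214))) = 18947/(1/428) = 18947*428 = 8109316)
O(I, g) = 11/4 - g/2 (O(I, g) = 2 - (g*4 - 6)/8 = 2 - (4*g - 6)/8 = 2 - (-6 + 4*g)/8 = 2 + (¾ - g/2) = 11/4 - g/2)
1/(O(-434, 991/(-939)) + x) = 1/((11/4 - 991/(2*(-939))) + 8109316) = 1/((11/4 - 991*(-1)/(2*939)) + 8109316) = 1/((11/4 - ½*(-991/939)) + 8109316) = 1/((11/4 + 991/1878) + 8109316) = 1/(12311/3756 + 8109316) = 1/(30458603207/3756) = 3756/30458603207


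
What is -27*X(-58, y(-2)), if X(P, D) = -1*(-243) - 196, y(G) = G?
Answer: -1269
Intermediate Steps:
X(P, D) = 47 (X(P, D) = 243 - 196 = 47)
-27*X(-58, y(-2)) = -27*47 = -1269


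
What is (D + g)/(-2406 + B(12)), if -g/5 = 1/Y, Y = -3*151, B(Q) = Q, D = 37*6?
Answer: -100571/1084482 ≈ -0.092736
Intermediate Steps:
D = 222
Y = -453
g = 5/453 (g = -5/(-453) = -5*(-1/453) = 5/453 ≈ 0.011038)
(D + g)/(-2406 + B(12)) = (222 + 5/453)/(-2406 + 12) = (100571/453)/(-2394) = (100571/453)*(-1/2394) = -100571/1084482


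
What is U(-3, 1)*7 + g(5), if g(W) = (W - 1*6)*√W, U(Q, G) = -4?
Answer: -28 - √5 ≈ -30.236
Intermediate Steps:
g(W) = √W*(-6 + W) (g(W) = (W - 6)*√W = (-6 + W)*√W = √W*(-6 + W))
U(-3, 1)*7 + g(5) = -4*7 + √5*(-6 + 5) = -28 + √5*(-1) = -28 - √5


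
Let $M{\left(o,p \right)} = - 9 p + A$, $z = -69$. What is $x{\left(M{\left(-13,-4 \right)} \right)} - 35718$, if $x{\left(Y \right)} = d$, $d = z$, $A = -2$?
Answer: $-35787$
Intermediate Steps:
$M{\left(o,p \right)} = -2 - 9 p$ ($M{\left(o,p \right)} = - 9 p - 2 = -2 - 9 p$)
$d = -69$
$x{\left(Y \right)} = -69$
$x{\left(M{\left(-13,-4 \right)} \right)} - 35718 = -69 - 35718 = -35787$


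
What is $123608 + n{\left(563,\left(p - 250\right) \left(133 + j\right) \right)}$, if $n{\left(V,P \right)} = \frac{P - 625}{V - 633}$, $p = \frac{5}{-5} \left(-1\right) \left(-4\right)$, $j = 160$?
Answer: $\frac{1246801}{10} \approx 1.2468 \cdot 10^{5}$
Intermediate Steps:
$p = -4$ ($p = 5 \left(- \frac{1}{5}\right) \left(-1\right) \left(-4\right) = \left(-1\right) \left(-1\right) \left(-4\right) = 1 \left(-4\right) = -4$)
$n{\left(V,P \right)} = \frac{-625 + P}{-633 + V}$
$123608 + n{\left(563,\left(p - 250\right) \left(133 + j\right) \right)} = 123608 + \frac{-625 + \left(-4 - 250\right) \left(133 + 160\right)}{-633 + 563} = 123608 + \frac{-625 - 74422}{-70} = 123608 - \frac{-625 - 74422}{70} = 123608 - - \frac{10721}{10} = 123608 + \frac{10721}{10} = \frac{1246801}{10}$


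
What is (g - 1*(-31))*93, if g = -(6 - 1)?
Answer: 2418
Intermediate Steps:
g = -5 (g = -1*5 = -5)
(g - 1*(-31))*93 = (-5 - 1*(-31))*93 = (-5 + 31)*93 = 26*93 = 2418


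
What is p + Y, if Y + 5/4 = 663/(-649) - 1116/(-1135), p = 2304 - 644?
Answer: 4887327641/2946460 ≈ 1658.7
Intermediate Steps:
p = 1660
Y = -3795959/2946460 (Y = -5/4 + (663/(-649) - 1116/(-1135)) = -5/4 + (663*(-1/649) - 1116*(-1/1135)) = -5/4 + (-663/649 + 1116/1135) = -5/4 - 28221/736615 = -3795959/2946460 ≈ -1.2883)
p + Y = 1660 - 3795959/2946460 = 4887327641/2946460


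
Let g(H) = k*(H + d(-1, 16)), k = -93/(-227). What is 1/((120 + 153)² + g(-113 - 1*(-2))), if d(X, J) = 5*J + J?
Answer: 227/16916688 ≈ 1.3419e-5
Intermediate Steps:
k = 93/227 (k = -93*(-1/227) = 93/227 ≈ 0.40969)
d(X, J) = 6*J
g(H) = 8928/227 + 93*H/227 (g(H) = 93*(H + 6*16)/227 = 93*(H + 96)/227 = 93*(96 + H)/227 = 8928/227 + 93*H/227)
1/((120 + 153)² + g(-113 - 1*(-2))) = 1/((120 + 153)² + (8928/227 + 93*(-113 - 1*(-2))/227)) = 1/(273² + (8928/227 + 93*(-113 + 2)/227)) = 1/(74529 + (8928/227 + (93/227)*(-111))) = 1/(74529 + (8928/227 - 10323/227)) = 1/(74529 - 1395/227) = 1/(16916688/227) = 227/16916688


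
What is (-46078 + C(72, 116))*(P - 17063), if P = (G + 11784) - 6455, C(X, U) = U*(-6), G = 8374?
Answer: 157160640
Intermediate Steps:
C(X, U) = -6*U
P = 13703 (P = (8374 + 11784) - 6455 = 20158 - 6455 = 13703)
(-46078 + C(72, 116))*(P - 17063) = (-46078 - 6*116)*(13703 - 17063) = (-46078 - 696)*(-3360) = -46774*(-3360) = 157160640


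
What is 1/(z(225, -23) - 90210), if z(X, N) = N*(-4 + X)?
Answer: -1/95293 ≈ -1.0494e-5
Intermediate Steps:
1/(z(225, -23) - 90210) = 1/(-23*(-4 + 225) - 90210) = 1/(-23*221 - 90210) = 1/(-5083 - 90210) = 1/(-95293) = -1/95293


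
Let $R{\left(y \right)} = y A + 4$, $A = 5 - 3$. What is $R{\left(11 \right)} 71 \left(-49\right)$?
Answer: $-90454$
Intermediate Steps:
$A = 2$
$R{\left(y \right)} = 4 + 2 y$ ($R{\left(y \right)} = y 2 + 4 = 2 y + 4 = 4 + 2 y$)
$R{\left(11 \right)} 71 \left(-49\right) = \left(4 + 2 \cdot 11\right) 71 \left(-49\right) = \left(4 + 22\right) 71 \left(-49\right) = 26 \cdot 71 \left(-49\right) = 1846 \left(-49\right) = -90454$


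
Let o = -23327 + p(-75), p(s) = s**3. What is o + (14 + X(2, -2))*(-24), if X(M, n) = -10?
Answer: -445298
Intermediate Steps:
o = -445202 (o = -23327 + (-75)**3 = -23327 - 421875 = -445202)
o + (14 + X(2, -2))*(-24) = -445202 + (14 - 10)*(-24) = -445202 + 4*(-24) = -445202 - 96 = -445298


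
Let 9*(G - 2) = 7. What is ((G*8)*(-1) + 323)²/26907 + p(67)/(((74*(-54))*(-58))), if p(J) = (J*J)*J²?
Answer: 1689520894057/18708544728 ≈ 90.307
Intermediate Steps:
G = 25/9 (G = 2 + (⅑)*7 = 2 + 7/9 = 25/9 ≈ 2.7778)
p(J) = J⁴ (p(J) = J²*J² = J⁴)
((G*8)*(-1) + 323)²/26907 + p(67)/(((74*(-54))*(-58))) = (((25/9)*8)*(-1) + 323)²/26907 + 67⁴/(((74*(-54))*(-58))) = ((200/9)*(-1) + 323)²*(1/26907) + 20151121/((-3996*(-58))) = (-200/9 + 323)²*(1/26907) + 20151121/231768 = (2707/9)²*(1/26907) + 20151121*(1/231768) = (7327849/81)*(1/26907) + 20151121/231768 = 7327849/2179467 + 20151121/231768 = 1689520894057/18708544728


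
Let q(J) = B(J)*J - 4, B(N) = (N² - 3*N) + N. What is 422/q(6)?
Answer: 211/70 ≈ 3.0143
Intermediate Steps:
B(N) = N² - 2*N
q(J) = -4 + J²*(-2 + J) (q(J) = (J*(-2 + J))*J - 4 = J²*(-2 + J) - 4 = -4 + J²*(-2 + J))
422/q(6) = 422/(-4 + 6²*(-2 + 6)) = 422/(-4 + 36*4) = 422/(-4 + 144) = 422/140 = 422*(1/140) = 211/70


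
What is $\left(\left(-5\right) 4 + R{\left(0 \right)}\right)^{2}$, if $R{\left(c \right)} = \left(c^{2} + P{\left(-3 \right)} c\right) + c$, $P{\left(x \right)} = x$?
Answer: $400$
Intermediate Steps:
$R{\left(c \right)} = c^{2} - 2 c$ ($R{\left(c \right)} = \left(c^{2} - 3 c\right) + c = c^{2} - 2 c$)
$\left(\left(-5\right) 4 + R{\left(0 \right)}\right)^{2} = \left(\left(-5\right) 4 + 0 \left(-2 + 0\right)\right)^{2} = \left(-20 + 0 \left(-2\right)\right)^{2} = \left(-20 + 0\right)^{2} = \left(-20\right)^{2} = 400$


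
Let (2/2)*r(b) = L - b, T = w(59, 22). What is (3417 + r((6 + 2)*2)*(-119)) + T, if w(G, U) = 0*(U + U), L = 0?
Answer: 5321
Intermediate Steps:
w(G, U) = 0 (w(G, U) = 0*(2*U) = 0)
T = 0
r(b) = -b (r(b) = 0 - b = -b)
(3417 + r((6 + 2)*2)*(-119)) + T = (3417 - (6 + 2)*2*(-119)) + 0 = (3417 - 8*2*(-119)) + 0 = (3417 - 1*16*(-119)) + 0 = (3417 - 16*(-119)) + 0 = (3417 + 1904) + 0 = 5321 + 0 = 5321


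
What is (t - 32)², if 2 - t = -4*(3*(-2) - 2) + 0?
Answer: 3844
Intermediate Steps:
t = -30 (t = 2 - (-4*(3*(-2) - 2) + 0) = 2 - (-4*(-6 - 2) + 0) = 2 - (-4*(-8) + 0) = 2 - (32 + 0) = 2 - 1*32 = 2 - 32 = -30)
(t - 32)² = (-30 - 32)² = (-62)² = 3844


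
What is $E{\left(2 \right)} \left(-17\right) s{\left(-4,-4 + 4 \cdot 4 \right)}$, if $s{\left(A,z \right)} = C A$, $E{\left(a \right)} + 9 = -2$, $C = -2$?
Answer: $1496$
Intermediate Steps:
$E{\left(a \right)} = -11$ ($E{\left(a \right)} = -9 - 2 = -11$)
$s{\left(A,z \right)} = - 2 A$
$E{\left(2 \right)} \left(-17\right) s{\left(-4,-4 + 4 \cdot 4 \right)} = \left(-11\right) \left(-17\right) \left(\left(-2\right) \left(-4\right)\right) = 187 \cdot 8 = 1496$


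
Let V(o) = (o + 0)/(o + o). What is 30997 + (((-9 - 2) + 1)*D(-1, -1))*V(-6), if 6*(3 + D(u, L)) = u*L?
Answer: 186067/6 ≈ 31011.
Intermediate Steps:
D(u, L) = -3 + L*u/6 (D(u, L) = -3 + (u*L)/6 = -3 + (L*u)/6 = -3 + L*u/6)
V(o) = ½ (V(o) = o/((2*o)) = o*(1/(2*o)) = ½)
30997 + (((-9 - 2) + 1)*D(-1, -1))*V(-6) = 30997 + (((-9 - 2) + 1)*(-3 + (⅙)*(-1)*(-1)))*(½) = 30997 + ((-11 + 1)*(-3 + ⅙))*(½) = 30997 - 10*(-17/6)*(½) = 30997 + (85/3)*(½) = 30997 + 85/6 = 186067/6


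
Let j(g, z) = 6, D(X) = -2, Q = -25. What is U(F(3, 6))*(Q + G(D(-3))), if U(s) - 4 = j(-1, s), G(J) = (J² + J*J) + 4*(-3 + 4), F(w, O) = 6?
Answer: -130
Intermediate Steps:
G(J) = 4 + 2*J² (G(J) = (J² + J²) + 4*1 = 2*J² + 4 = 4 + 2*J²)
U(s) = 10 (U(s) = 4 + 6 = 10)
U(F(3, 6))*(Q + G(D(-3))) = 10*(-25 + (4 + 2*(-2)²)) = 10*(-25 + (4 + 2*4)) = 10*(-25 + (4 + 8)) = 10*(-25 + 12) = 10*(-13) = -130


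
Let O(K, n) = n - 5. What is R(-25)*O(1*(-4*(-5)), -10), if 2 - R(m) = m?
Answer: -405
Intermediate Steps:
R(m) = 2 - m
O(K, n) = -5 + n
R(-25)*O(1*(-4*(-5)), -10) = (2 - 1*(-25))*(-5 - 10) = (2 + 25)*(-15) = 27*(-15) = -405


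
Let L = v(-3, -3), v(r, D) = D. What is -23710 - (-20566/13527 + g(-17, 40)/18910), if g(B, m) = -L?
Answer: -6064524102221/255795570 ≈ -23708.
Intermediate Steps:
L = -3
g(B, m) = 3 (g(B, m) = -1*(-3) = 3)
-23710 - (-20566/13527 + g(-17, 40)/18910) = -23710 - (-20566/13527 + 3/18910) = -23710 - 1*(-388862479/255795570) = -23710 + 388862479/255795570 = -6064524102221/255795570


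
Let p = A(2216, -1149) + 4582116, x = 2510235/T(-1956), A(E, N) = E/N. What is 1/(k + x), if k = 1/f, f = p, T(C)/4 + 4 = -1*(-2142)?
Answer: 11256247307384/3304002102509307 ≈ 0.0034069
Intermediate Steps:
T(C) = 8552 (T(C) = -16 + 4*(-1*(-2142)) = -16 + 4*2142 = -16 + 8568 = 8552)
x = 2510235/8552 ≈ 293.53
p = 5264849068/1149 (p = 2216/(-1149) + 4582116 = 2216*(-1/1149) + 4582116 = -2216/1149 + 4582116 = 5264849068/1149 ≈ 4.5821e+6)
f = 5264849068/1149 ≈ 4.5821e+6
k = 1149/5264849068 (k = 1/(5264849068/1149) = 1149/5264849068 ≈ 2.1824e-7)
1/(k + x) = 1/(1149/5264849068 + 2510235/8552) = 1/(3304002102509307/11256247307384) = 11256247307384/3304002102509307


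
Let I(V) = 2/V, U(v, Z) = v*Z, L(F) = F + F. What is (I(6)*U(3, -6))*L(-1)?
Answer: 12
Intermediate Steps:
L(F) = 2*F
U(v, Z) = Z*v
(I(6)*U(3, -6))*L(-1) = ((2/6)*(-6*3))*(2*(-1)) = ((2*(⅙))*(-18))*(-2) = ((⅓)*(-18))*(-2) = -6*(-2) = 12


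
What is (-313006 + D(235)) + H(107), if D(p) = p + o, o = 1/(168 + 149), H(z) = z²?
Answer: -95519073/317 ≈ -3.0132e+5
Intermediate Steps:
o = 1/317 ≈ 0.0031546
D(p) = 1/317 + p (D(p) = p + 1/317 = 1/317 + p)
(-313006 + D(235)) + H(107) = (-313006 + (1/317 + 235)) + 107² = (-313006 + 74496/317) + 11449 = -99148406/317 + 11449 = -95519073/317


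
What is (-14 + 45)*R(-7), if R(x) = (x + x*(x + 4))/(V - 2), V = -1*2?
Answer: -217/2 ≈ -108.50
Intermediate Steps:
V = -2
R(x) = -x/4 - x*(4 + x)/4 (R(x) = (x + x*(x + 4))/(-2 - 2) = (x + x*(4 + x))/(-4) = (x + x*(4 + x))*(-¼) = -x/4 - x*(4 + x)/4)
(-14 + 45)*R(-7) = (-14 + 45)*(-¼*(-7)*(5 - 7)) = 31*(-¼*(-7)*(-2)) = 31*(-7/2) = -217/2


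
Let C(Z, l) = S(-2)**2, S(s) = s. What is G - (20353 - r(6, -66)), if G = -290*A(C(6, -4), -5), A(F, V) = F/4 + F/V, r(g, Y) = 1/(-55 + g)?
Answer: -1000140/49 ≈ -20411.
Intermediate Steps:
C(Z, l) = 4 (C(Z, l) = (-2)**2 = 4)
A(F, V) = F/4 + F/V (A(F, V) = F*(1/4) + F/V = F/4 + F/V)
G = -58 (G = -290*((1/4)*4 + 4/(-5)) = -290*(1 + 4*(-1/5)) = -290*(1 - 4/5) = -290*1/5 = -58)
G - (20353 - r(6, -66)) = -58 - (20353 - 1/(-55 + 6)) = -58 - (20353 - 1/(-49)) = -58 - (20353 - 1*(-1/49)) = -58 - (20353 + 1/49) = -58 - 1*997298/49 = -58 - 997298/49 = -1000140/49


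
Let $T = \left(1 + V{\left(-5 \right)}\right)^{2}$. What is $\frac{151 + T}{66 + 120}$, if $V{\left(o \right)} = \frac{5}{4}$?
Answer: $\frac{2497}{2976} \approx 0.83905$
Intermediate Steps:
$V{\left(o \right)} = \frac{5}{4}$ ($V{\left(o \right)} = 5 \cdot \frac{1}{4} = \frac{5}{4}$)
$T = \frac{81}{16}$ ($T = \left(1 + \frac{5}{4}\right)^{2} = \left(\frac{9}{4}\right)^{2} = \frac{81}{16} \approx 5.0625$)
$\frac{151 + T}{66 + 120} = \frac{151 + \frac{81}{16}}{66 + 120} = \frac{2497}{16 \cdot 186} = \frac{2497}{16} \cdot \frac{1}{186} = \frac{2497}{2976}$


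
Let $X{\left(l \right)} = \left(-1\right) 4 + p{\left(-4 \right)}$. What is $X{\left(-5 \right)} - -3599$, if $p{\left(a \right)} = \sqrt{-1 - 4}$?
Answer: $3595 + i \sqrt{5} \approx 3595.0 + 2.2361 i$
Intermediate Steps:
$p{\left(a \right)} = i \sqrt{5}$ ($p{\left(a \right)} = \sqrt{-5} = i \sqrt{5}$)
$X{\left(l \right)} = -4 + i \sqrt{5}$ ($X{\left(l \right)} = \left(-1\right) 4 + i \sqrt{5} = -4 + i \sqrt{5}$)
$X{\left(-5 \right)} - -3599 = \left(-4 + i \sqrt{5}\right) - -3599 = \left(-4 + i \sqrt{5}\right) + 3599 = 3595 + i \sqrt{5}$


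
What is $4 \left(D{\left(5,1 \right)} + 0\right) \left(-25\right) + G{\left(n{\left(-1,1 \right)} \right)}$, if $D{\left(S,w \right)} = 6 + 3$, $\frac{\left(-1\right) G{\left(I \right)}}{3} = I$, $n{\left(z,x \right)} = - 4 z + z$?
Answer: $-909$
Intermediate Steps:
$n{\left(z,x \right)} = - 3 z$
$G{\left(I \right)} = - 3 I$
$D{\left(S,w \right)} = 9$
$4 \left(D{\left(5,1 \right)} + 0\right) \left(-25\right) + G{\left(n{\left(-1,1 \right)} \right)} = 4 \left(9 + 0\right) \left(-25\right) - 3 \left(\left(-3\right) \left(-1\right)\right) = 4 \cdot 9 \left(-25\right) - 9 = 36 \left(-25\right) - 9 = -900 - 9 = -909$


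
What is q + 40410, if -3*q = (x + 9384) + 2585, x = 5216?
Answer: 104045/3 ≈ 34682.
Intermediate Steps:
q = -17185/3 (q = -((5216 + 9384) + 2585)/3 = -(14600 + 2585)/3 = -1/3*17185 = -17185/3 ≈ -5728.3)
q + 40410 = -17185/3 + 40410 = 104045/3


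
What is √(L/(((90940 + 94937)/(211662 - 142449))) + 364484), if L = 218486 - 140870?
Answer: 2*√41949242662373/20653 ≈ 627.20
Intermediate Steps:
L = 77616
√(L/(((90940 + 94937)/(211662 - 142449))) + 364484) = √(77616/(((90940 + 94937)/(211662 - 142449))) + 364484) = √(77616/((185877/69213)) + 364484) = √(77616/((185877*(1/69213))) + 364484) = √(77616/(61959/23071) + 364484) = √(77616*(23071/61959) + 364484) = √(596892912/20653 + 364484) = √(8124580964/20653) = 2*√41949242662373/20653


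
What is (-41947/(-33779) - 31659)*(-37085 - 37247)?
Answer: 79488218617448/33779 ≈ 2.3532e+9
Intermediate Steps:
(-41947/(-33779) - 31659)*(-37085 - 37247) = (-41947*(-1/33779) - 31659)*(-74332) = (41947/33779 - 31659)*(-74332) = -1069367414/33779*(-74332) = 79488218617448/33779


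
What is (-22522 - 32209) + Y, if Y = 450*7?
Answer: -51581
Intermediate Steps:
Y = 3150
(-22522 - 32209) + Y = (-22522 - 32209) + 3150 = -54731 + 3150 = -51581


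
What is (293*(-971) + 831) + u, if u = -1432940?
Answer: -1716612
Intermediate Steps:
(293*(-971) + 831) + u = (293*(-971) + 831) - 1432940 = (-284503 + 831) - 1432940 = -283672 - 1432940 = -1716612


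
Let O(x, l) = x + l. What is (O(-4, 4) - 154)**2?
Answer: 23716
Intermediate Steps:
O(x, l) = l + x
(O(-4, 4) - 154)**2 = ((4 - 4) - 154)**2 = (0 - 154)**2 = (-154)**2 = 23716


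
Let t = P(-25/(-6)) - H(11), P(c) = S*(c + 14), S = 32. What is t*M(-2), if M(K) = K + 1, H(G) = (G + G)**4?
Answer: 701024/3 ≈ 2.3367e+5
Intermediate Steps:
H(G) = 16*G**4 (H(G) = (2*G)**4 = 16*G**4)
M(K) = 1 + K
P(c) = 448 + 32*c (P(c) = 32*(c + 14) = 32*(14 + c) = 448 + 32*c)
t = -701024/3 (t = (448 + 32*(-25/(-6))) - 16*11**4 = (448 + 32*(-25*(-1/6))) - 16*14641 = (448 + 32*(25/6)) - 1*234256 = (448 + 400/3) - 234256 = 1744/3 - 234256 = -701024/3 ≈ -2.3367e+5)
t*M(-2) = -701024*(1 - 2)/3 = -701024/3*(-1) = 701024/3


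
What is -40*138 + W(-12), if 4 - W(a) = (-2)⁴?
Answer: -5532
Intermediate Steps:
W(a) = -12 (W(a) = 4 - 1*(-2)⁴ = 4 - 1*16 = 4 - 16 = -12)
-40*138 + W(-12) = -40*138 - 12 = -5520 - 12 = -5532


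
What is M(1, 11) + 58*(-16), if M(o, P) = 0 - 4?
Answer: -932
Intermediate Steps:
M(o, P) = -4
M(1, 11) + 58*(-16) = -4 + 58*(-16) = -4 - 928 = -932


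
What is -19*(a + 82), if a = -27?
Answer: -1045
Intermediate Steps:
-19*(a + 82) = -19*(-27 + 82) = -19*55 = -1045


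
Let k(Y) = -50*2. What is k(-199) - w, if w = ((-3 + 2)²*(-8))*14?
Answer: 12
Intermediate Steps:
k(Y) = -100
w = -112 (w = ((-1)²*(-8))*14 = (1*(-8))*14 = -8*14 = -112)
k(-199) - w = -100 - 1*(-112) = -100 + 112 = 12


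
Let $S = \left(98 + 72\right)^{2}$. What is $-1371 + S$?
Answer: $27529$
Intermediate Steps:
$S = 28900$ ($S = 170^{2} = 28900$)
$-1371 + S = -1371 + 28900 = 27529$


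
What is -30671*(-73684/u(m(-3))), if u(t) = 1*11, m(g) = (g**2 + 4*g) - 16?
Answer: 2259961964/11 ≈ 2.0545e+8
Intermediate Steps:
m(g) = -16 + g**2 + 4*g
u(t) = 11
-30671*(-73684/u(m(-3))) = -30671/(11/(-73684)) = -30671/(11*(-1/73684)) = -30671/(-11/73684) = -30671*(-73684/11) = 2259961964/11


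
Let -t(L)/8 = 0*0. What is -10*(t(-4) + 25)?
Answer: -250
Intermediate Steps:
t(L) = 0 (t(L) = -0*0 = -8*0 = 0)
-10*(t(-4) + 25) = -10*(0 + 25) = -10*25 = -250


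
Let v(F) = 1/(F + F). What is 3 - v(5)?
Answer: 29/10 ≈ 2.9000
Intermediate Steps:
v(F) = 1/(2*F)
3 - v(5) = 3 - 1/(2*5) = 3 - 1*⅒ = 3 - ⅒ = 29/10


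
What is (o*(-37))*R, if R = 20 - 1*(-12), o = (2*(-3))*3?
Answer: 21312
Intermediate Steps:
o = -18 (o = -6*3 = -18)
R = 32 (R = 20 + 12 = 32)
(o*(-37))*R = -18*(-37)*32 = 666*32 = 21312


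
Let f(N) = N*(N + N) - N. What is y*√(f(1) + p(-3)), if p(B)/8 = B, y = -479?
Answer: -479*I*√23 ≈ -2297.2*I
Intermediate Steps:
p(B) = 8*B
f(N) = -N + 2*N² (f(N) = N*(2*N) - N = 2*N² - N = -N + 2*N²)
y*√(f(1) + p(-3)) = -479*√(1*(-1 + 2*1) + 8*(-3)) = -479*√(1*(-1 + 2) - 24) = -479*√(1*1 - 24) = -479*√(1 - 24) = -479*I*√23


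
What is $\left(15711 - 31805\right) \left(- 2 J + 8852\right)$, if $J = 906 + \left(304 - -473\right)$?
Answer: $-88291684$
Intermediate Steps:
$J = 1683$ ($J = 906 + \left(304 + 473\right) = 906 + 777 = 1683$)
$\left(15711 - 31805\right) \left(- 2 J + 8852\right) = \left(15711 - 31805\right) \left(\left(-2\right) 1683 + 8852\right) = - 16094 \left(-3366 + 8852\right) = \left(-16094\right) 5486 = -88291684$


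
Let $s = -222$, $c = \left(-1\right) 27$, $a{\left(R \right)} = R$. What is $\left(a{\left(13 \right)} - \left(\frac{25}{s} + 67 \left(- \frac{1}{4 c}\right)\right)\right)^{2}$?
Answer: $\frac{2491906561}{15968016} \approx 156.06$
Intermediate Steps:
$c = -27$
$\left(a{\left(13 \right)} - \left(\frac{25}{s} + 67 \left(- \frac{1}{4 c}\right)\right)\right)^{2} = \left(13 - \left(- \frac{25}{222} + \frac{67}{108}\right)\right)^{2} = \left(13 + \left(\left(-67\right) \frac{1}{108} + \frac{25}{222}\right)\right)^{2} = \left(13 + \left(- \frac{67}{108} + \frac{25}{222}\right)\right)^{2} = \left(13 - \frac{2029}{3996}\right)^{2} = \left(\frac{49919}{3996}\right)^{2} = \frac{2491906561}{15968016}$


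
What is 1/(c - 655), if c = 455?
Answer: -1/200 ≈ -0.0050000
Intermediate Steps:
1/(c - 655) = 1/(455 - 655) = 1/(-200) = -1/200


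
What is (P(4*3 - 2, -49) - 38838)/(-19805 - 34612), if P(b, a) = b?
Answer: 2284/3201 ≈ 0.71353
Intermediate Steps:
(P(4*3 - 2, -49) - 38838)/(-19805 - 34612) = ((4*3 - 2) - 38838)/(-19805 - 34612) = ((12 - 2) - 38838)/(-54417) = (10 - 38838)*(-1/54417) = -38828*(-1/54417) = 2284/3201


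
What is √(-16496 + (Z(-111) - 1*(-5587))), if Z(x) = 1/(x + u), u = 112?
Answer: 6*I*√303 ≈ 104.44*I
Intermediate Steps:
Z(x) = 1/(112 + x) (Z(x) = 1/(x + 112) = 1/(112 + x))
√(-16496 + (Z(-111) - 1*(-5587))) = √(-16496 + (1/(112 - 111) - 1*(-5587))) = √(-16496 + (1/1 + 5587)) = √(-16496 + (1 + 5587)) = √(-16496 + 5588) = √(-10908) = 6*I*√303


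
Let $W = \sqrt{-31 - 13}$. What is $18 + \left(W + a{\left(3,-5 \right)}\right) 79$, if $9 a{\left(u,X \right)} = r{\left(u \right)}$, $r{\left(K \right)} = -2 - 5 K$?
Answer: $- \frac{1181}{9} + 158 i \sqrt{11} \approx -131.22 + 524.03 i$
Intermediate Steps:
$W = 2 i \sqrt{11}$ ($W = \sqrt{-44} = 2 i \sqrt{11} \approx 6.6332 i$)
$a{\left(u,X \right)} = - \frac{2}{9} - \frac{5 u}{9}$ ($a{\left(u,X \right)} = \frac{-2 - 5 u}{9} = - \frac{2}{9} - \frac{5 u}{9}$)
$18 + \left(W + a{\left(3,-5 \right)}\right) 79 = 18 + \left(2 i \sqrt{11} - \frac{17}{9}\right) 79 = 18 + \left(- \frac{17}{9} + 2 i \sqrt{11}\right) 79 = 18 - \left(\frac{1343}{9} - 158 i \sqrt{11}\right) = - \frac{1181}{9} + 158 i \sqrt{11}$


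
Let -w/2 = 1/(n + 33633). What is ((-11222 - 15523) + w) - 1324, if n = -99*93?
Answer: -342806698/12213 ≈ -28069.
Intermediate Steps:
n = -9207
w = -1/12213 (w = -2/(-9207 + 33633) = -2/24426 = -2*1/24426 = -1/12213 ≈ -8.1880e-5)
((-11222 - 15523) + w) - 1324 = ((-11222 - 15523) - 1/12213) - 1324 = (-26745 - 1/12213) - 1324 = -326636686/12213 - 1324 = -342806698/12213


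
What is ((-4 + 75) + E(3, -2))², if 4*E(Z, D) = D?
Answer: 19881/4 ≈ 4970.3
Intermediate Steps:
E(Z, D) = D/4
((-4 + 75) + E(3, -2))² = ((-4 + 75) + (¼)*(-2))² = (71 - ½)² = (141/2)² = 19881/4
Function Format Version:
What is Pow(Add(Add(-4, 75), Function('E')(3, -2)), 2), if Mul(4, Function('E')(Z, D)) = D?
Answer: Rational(19881, 4) ≈ 4970.3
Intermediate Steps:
Function('E')(Z, D) = Mul(Rational(1, 4), D)
Pow(Add(Add(-4, 75), Function('E')(3, -2)), 2) = Pow(Add(Add(-4, 75), Mul(Rational(1, 4), -2)), 2) = Pow(Add(71, Rational(-1, 2)), 2) = Pow(Rational(141, 2), 2) = Rational(19881, 4)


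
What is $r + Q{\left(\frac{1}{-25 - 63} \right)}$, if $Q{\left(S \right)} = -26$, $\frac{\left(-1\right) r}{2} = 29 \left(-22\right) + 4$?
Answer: $1242$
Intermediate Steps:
$r = 1268$ ($r = - 2 \left(29 \left(-22\right) + 4\right) = - 2 \left(-638 + 4\right) = \left(-2\right) \left(-634\right) = 1268$)
$r + Q{\left(\frac{1}{-25 - 63} \right)} = 1268 - 26 = 1242$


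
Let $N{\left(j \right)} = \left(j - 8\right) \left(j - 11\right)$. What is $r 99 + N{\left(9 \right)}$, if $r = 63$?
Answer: $6235$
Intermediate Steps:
$N{\left(j \right)} = \left(-11 + j\right) \left(-8 + j\right)$ ($N{\left(j \right)} = \left(-8 + j\right) \left(-11 + j\right) = \left(-11 + j\right) \left(-8 + j\right)$)
$r 99 + N{\left(9 \right)} = 63 \cdot 99 + \left(88 + 9^{2} - 171\right) = 6237 + \left(88 + 81 - 171\right) = 6237 - 2 = 6235$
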